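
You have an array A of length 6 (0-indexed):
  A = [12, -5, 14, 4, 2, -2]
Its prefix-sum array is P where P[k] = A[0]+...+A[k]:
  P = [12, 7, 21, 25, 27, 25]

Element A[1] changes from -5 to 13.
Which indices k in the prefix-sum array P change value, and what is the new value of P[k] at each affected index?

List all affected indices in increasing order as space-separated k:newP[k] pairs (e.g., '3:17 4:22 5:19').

Answer: 1:25 2:39 3:43 4:45 5:43

Derivation:
P[k] = A[0] + ... + A[k]
P[k] includes A[1] iff k >= 1
Affected indices: 1, 2, ..., 5; delta = 18
  P[1]: 7 + 18 = 25
  P[2]: 21 + 18 = 39
  P[3]: 25 + 18 = 43
  P[4]: 27 + 18 = 45
  P[5]: 25 + 18 = 43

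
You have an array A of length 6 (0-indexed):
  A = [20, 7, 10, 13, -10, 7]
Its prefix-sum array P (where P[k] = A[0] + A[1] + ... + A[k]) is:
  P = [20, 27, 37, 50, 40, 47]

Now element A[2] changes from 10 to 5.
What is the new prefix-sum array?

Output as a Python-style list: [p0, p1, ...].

Change: A[2] 10 -> 5, delta = -5
P[k] for k < 2: unchanged (A[2] not included)
P[k] for k >= 2: shift by delta = -5
  P[0] = 20 + 0 = 20
  P[1] = 27 + 0 = 27
  P[2] = 37 + -5 = 32
  P[3] = 50 + -5 = 45
  P[4] = 40 + -5 = 35
  P[5] = 47 + -5 = 42

Answer: [20, 27, 32, 45, 35, 42]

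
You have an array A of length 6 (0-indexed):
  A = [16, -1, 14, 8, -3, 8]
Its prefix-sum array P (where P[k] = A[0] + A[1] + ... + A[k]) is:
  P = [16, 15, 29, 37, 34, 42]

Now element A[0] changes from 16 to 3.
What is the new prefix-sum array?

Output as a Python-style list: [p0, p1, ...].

Change: A[0] 16 -> 3, delta = -13
P[k] for k < 0: unchanged (A[0] not included)
P[k] for k >= 0: shift by delta = -13
  P[0] = 16 + -13 = 3
  P[1] = 15 + -13 = 2
  P[2] = 29 + -13 = 16
  P[3] = 37 + -13 = 24
  P[4] = 34 + -13 = 21
  P[5] = 42 + -13 = 29

Answer: [3, 2, 16, 24, 21, 29]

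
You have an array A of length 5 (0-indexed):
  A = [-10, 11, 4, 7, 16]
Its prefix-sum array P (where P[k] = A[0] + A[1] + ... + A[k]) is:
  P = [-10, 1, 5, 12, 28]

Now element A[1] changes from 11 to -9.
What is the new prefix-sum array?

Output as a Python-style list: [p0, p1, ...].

Change: A[1] 11 -> -9, delta = -20
P[k] for k < 1: unchanged (A[1] not included)
P[k] for k >= 1: shift by delta = -20
  P[0] = -10 + 0 = -10
  P[1] = 1 + -20 = -19
  P[2] = 5 + -20 = -15
  P[3] = 12 + -20 = -8
  P[4] = 28 + -20 = 8

Answer: [-10, -19, -15, -8, 8]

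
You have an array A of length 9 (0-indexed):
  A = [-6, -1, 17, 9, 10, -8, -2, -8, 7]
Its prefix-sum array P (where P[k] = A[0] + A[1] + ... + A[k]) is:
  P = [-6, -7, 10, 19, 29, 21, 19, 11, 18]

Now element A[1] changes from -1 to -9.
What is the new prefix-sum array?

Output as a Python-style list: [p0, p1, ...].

Change: A[1] -1 -> -9, delta = -8
P[k] for k < 1: unchanged (A[1] not included)
P[k] for k >= 1: shift by delta = -8
  P[0] = -6 + 0 = -6
  P[1] = -7 + -8 = -15
  P[2] = 10 + -8 = 2
  P[3] = 19 + -8 = 11
  P[4] = 29 + -8 = 21
  P[5] = 21 + -8 = 13
  P[6] = 19 + -8 = 11
  P[7] = 11 + -8 = 3
  P[8] = 18 + -8 = 10

Answer: [-6, -15, 2, 11, 21, 13, 11, 3, 10]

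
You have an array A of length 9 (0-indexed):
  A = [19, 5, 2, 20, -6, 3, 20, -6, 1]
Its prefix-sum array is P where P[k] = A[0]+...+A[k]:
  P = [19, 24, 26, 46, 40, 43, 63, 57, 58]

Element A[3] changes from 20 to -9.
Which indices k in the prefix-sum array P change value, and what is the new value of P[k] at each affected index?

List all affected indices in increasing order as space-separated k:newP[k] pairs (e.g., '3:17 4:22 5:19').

P[k] = A[0] + ... + A[k]
P[k] includes A[3] iff k >= 3
Affected indices: 3, 4, ..., 8; delta = -29
  P[3]: 46 + -29 = 17
  P[4]: 40 + -29 = 11
  P[5]: 43 + -29 = 14
  P[6]: 63 + -29 = 34
  P[7]: 57 + -29 = 28
  P[8]: 58 + -29 = 29

Answer: 3:17 4:11 5:14 6:34 7:28 8:29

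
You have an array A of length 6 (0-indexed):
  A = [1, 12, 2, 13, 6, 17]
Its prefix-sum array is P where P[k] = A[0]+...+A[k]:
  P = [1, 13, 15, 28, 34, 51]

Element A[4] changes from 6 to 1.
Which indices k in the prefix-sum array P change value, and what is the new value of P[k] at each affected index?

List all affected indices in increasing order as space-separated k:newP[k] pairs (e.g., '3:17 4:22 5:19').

Answer: 4:29 5:46

Derivation:
P[k] = A[0] + ... + A[k]
P[k] includes A[4] iff k >= 4
Affected indices: 4, 5, ..., 5; delta = -5
  P[4]: 34 + -5 = 29
  P[5]: 51 + -5 = 46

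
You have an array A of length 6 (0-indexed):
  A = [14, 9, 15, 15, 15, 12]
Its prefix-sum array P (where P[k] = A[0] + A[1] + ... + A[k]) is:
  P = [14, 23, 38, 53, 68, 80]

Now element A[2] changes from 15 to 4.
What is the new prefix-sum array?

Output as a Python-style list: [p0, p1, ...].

Answer: [14, 23, 27, 42, 57, 69]

Derivation:
Change: A[2] 15 -> 4, delta = -11
P[k] for k < 2: unchanged (A[2] not included)
P[k] for k >= 2: shift by delta = -11
  P[0] = 14 + 0 = 14
  P[1] = 23 + 0 = 23
  P[2] = 38 + -11 = 27
  P[3] = 53 + -11 = 42
  P[4] = 68 + -11 = 57
  P[5] = 80 + -11 = 69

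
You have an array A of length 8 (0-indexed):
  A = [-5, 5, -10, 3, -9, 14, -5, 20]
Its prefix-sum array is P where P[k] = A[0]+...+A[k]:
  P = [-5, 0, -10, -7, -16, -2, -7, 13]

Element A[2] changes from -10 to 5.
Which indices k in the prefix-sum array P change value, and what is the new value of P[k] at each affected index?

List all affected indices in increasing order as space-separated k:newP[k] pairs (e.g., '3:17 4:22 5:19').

P[k] = A[0] + ... + A[k]
P[k] includes A[2] iff k >= 2
Affected indices: 2, 3, ..., 7; delta = 15
  P[2]: -10 + 15 = 5
  P[3]: -7 + 15 = 8
  P[4]: -16 + 15 = -1
  P[5]: -2 + 15 = 13
  P[6]: -7 + 15 = 8
  P[7]: 13 + 15 = 28

Answer: 2:5 3:8 4:-1 5:13 6:8 7:28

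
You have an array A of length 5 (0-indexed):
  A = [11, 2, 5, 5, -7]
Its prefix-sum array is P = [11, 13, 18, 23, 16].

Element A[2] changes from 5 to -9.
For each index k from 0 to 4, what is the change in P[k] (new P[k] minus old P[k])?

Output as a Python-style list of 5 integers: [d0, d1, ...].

Answer: [0, 0, -14, -14, -14]

Derivation:
Element change: A[2] 5 -> -9, delta = -14
For k < 2: P[k] unchanged, delta_P[k] = 0
For k >= 2: P[k] shifts by exactly -14
Delta array: [0, 0, -14, -14, -14]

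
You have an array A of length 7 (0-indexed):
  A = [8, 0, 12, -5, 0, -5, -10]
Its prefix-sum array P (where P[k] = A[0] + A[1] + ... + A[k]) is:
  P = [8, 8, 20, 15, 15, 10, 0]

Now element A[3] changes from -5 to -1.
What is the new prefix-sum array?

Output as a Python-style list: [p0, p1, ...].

Answer: [8, 8, 20, 19, 19, 14, 4]

Derivation:
Change: A[3] -5 -> -1, delta = 4
P[k] for k < 3: unchanged (A[3] not included)
P[k] for k >= 3: shift by delta = 4
  P[0] = 8 + 0 = 8
  P[1] = 8 + 0 = 8
  P[2] = 20 + 0 = 20
  P[3] = 15 + 4 = 19
  P[4] = 15 + 4 = 19
  P[5] = 10 + 4 = 14
  P[6] = 0 + 4 = 4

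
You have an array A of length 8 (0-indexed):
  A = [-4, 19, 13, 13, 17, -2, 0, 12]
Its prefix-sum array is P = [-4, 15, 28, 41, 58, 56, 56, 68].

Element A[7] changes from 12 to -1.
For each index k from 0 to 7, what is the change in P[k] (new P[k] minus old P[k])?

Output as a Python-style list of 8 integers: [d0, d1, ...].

Answer: [0, 0, 0, 0, 0, 0, 0, -13]

Derivation:
Element change: A[7] 12 -> -1, delta = -13
For k < 7: P[k] unchanged, delta_P[k] = 0
For k >= 7: P[k] shifts by exactly -13
Delta array: [0, 0, 0, 0, 0, 0, 0, -13]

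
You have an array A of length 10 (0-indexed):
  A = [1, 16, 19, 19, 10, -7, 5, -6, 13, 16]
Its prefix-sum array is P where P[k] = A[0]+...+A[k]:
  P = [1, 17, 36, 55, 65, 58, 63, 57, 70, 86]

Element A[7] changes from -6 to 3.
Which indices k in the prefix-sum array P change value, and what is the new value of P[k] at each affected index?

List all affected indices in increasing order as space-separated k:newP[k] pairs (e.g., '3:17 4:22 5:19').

Answer: 7:66 8:79 9:95

Derivation:
P[k] = A[0] + ... + A[k]
P[k] includes A[7] iff k >= 7
Affected indices: 7, 8, ..., 9; delta = 9
  P[7]: 57 + 9 = 66
  P[8]: 70 + 9 = 79
  P[9]: 86 + 9 = 95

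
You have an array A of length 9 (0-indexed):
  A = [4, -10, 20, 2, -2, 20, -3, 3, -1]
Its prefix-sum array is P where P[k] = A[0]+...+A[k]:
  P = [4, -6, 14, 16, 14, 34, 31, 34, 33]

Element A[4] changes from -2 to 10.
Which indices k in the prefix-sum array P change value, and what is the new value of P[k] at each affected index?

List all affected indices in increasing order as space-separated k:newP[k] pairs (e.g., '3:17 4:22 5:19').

Answer: 4:26 5:46 6:43 7:46 8:45

Derivation:
P[k] = A[0] + ... + A[k]
P[k] includes A[4] iff k >= 4
Affected indices: 4, 5, ..., 8; delta = 12
  P[4]: 14 + 12 = 26
  P[5]: 34 + 12 = 46
  P[6]: 31 + 12 = 43
  P[7]: 34 + 12 = 46
  P[8]: 33 + 12 = 45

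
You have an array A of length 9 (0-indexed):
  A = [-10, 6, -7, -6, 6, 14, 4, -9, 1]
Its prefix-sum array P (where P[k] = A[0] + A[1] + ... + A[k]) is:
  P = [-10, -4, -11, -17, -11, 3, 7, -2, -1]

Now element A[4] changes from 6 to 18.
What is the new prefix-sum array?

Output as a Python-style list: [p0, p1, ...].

Change: A[4] 6 -> 18, delta = 12
P[k] for k < 4: unchanged (A[4] not included)
P[k] for k >= 4: shift by delta = 12
  P[0] = -10 + 0 = -10
  P[1] = -4 + 0 = -4
  P[2] = -11 + 0 = -11
  P[3] = -17 + 0 = -17
  P[4] = -11 + 12 = 1
  P[5] = 3 + 12 = 15
  P[6] = 7 + 12 = 19
  P[7] = -2 + 12 = 10
  P[8] = -1 + 12 = 11

Answer: [-10, -4, -11, -17, 1, 15, 19, 10, 11]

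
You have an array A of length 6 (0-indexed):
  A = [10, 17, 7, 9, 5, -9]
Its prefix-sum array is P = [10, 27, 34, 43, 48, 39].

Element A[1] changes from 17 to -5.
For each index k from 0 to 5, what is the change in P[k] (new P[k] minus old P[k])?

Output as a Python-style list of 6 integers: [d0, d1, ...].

Element change: A[1] 17 -> -5, delta = -22
For k < 1: P[k] unchanged, delta_P[k] = 0
For k >= 1: P[k] shifts by exactly -22
Delta array: [0, -22, -22, -22, -22, -22]

Answer: [0, -22, -22, -22, -22, -22]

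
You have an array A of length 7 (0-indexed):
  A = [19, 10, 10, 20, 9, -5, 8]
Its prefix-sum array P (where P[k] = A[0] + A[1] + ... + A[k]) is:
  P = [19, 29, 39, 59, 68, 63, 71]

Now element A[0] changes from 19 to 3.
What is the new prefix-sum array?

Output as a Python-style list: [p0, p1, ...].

Answer: [3, 13, 23, 43, 52, 47, 55]

Derivation:
Change: A[0] 19 -> 3, delta = -16
P[k] for k < 0: unchanged (A[0] not included)
P[k] for k >= 0: shift by delta = -16
  P[0] = 19 + -16 = 3
  P[1] = 29 + -16 = 13
  P[2] = 39 + -16 = 23
  P[3] = 59 + -16 = 43
  P[4] = 68 + -16 = 52
  P[5] = 63 + -16 = 47
  P[6] = 71 + -16 = 55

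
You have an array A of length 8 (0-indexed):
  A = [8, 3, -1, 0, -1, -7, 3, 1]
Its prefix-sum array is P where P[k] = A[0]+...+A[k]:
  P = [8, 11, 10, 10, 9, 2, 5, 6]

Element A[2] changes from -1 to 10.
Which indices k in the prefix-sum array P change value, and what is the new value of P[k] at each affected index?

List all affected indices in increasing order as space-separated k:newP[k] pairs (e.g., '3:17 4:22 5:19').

Answer: 2:21 3:21 4:20 5:13 6:16 7:17

Derivation:
P[k] = A[0] + ... + A[k]
P[k] includes A[2] iff k >= 2
Affected indices: 2, 3, ..., 7; delta = 11
  P[2]: 10 + 11 = 21
  P[3]: 10 + 11 = 21
  P[4]: 9 + 11 = 20
  P[5]: 2 + 11 = 13
  P[6]: 5 + 11 = 16
  P[7]: 6 + 11 = 17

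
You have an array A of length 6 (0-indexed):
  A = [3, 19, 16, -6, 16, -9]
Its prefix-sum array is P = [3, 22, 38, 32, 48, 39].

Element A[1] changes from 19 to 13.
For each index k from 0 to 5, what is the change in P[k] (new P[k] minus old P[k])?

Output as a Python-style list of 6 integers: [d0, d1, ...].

Answer: [0, -6, -6, -6, -6, -6]

Derivation:
Element change: A[1] 19 -> 13, delta = -6
For k < 1: P[k] unchanged, delta_P[k] = 0
For k >= 1: P[k] shifts by exactly -6
Delta array: [0, -6, -6, -6, -6, -6]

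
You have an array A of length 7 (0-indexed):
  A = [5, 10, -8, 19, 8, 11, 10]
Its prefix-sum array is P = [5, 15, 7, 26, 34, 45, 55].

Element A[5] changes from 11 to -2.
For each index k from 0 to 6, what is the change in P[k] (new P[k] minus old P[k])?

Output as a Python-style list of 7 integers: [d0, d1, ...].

Element change: A[5] 11 -> -2, delta = -13
For k < 5: P[k] unchanged, delta_P[k] = 0
For k >= 5: P[k] shifts by exactly -13
Delta array: [0, 0, 0, 0, 0, -13, -13]

Answer: [0, 0, 0, 0, 0, -13, -13]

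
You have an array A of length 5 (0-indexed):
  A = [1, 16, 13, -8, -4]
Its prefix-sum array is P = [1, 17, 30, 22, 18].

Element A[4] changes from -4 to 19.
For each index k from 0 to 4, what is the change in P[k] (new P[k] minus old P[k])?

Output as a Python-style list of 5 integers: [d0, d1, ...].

Element change: A[4] -4 -> 19, delta = 23
For k < 4: P[k] unchanged, delta_P[k] = 0
For k >= 4: P[k] shifts by exactly 23
Delta array: [0, 0, 0, 0, 23]

Answer: [0, 0, 0, 0, 23]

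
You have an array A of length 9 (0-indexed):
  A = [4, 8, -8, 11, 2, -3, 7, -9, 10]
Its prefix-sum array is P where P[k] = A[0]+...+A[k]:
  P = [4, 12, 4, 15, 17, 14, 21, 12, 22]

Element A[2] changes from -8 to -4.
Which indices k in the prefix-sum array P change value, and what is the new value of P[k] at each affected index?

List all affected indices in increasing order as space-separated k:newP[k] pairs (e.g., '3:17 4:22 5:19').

Answer: 2:8 3:19 4:21 5:18 6:25 7:16 8:26

Derivation:
P[k] = A[0] + ... + A[k]
P[k] includes A[2] iff k >= 2
Affected indices: 2, 3, ..., 8; delta = 4
  P[2]: 4 + 4 = 8
  P[3]: 15 + 4 = 19
  P[4]: 17 + 4 = 21
  P[5]: 14 + 4 = 18
  P[6]: 21 + 4 = 25
  P[7]: 12 + 4 = 16
  P[8]: 22 + 4 = 26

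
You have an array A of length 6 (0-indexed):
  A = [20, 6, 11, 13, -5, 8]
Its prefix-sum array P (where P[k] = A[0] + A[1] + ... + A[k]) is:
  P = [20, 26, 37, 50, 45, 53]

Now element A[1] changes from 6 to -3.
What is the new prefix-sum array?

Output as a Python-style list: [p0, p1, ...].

Change: A[1] 6 -> -3, delta = -9
P[k] for k < 1: unchanged (A[1] not included)
P[k] for k >= 1: shift by delta = -9
  P[0] = 20 + 0 = 20
  P[1] = 26 + -9 = 17
  P[2] = 37 + -9 = 28
  P[3] = 50 + -9 = 41
  P[4] = 45 + -9 = 36
  P[5] = 53 + -9 = 44

Answer: [20, 17, 28, 41, 36, 44]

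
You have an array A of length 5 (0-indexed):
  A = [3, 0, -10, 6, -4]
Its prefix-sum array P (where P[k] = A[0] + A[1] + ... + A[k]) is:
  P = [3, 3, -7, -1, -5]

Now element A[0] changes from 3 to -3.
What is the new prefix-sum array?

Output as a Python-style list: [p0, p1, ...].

Answer: [-3, -3, -13, -7, -11]

Derivation:
Change: A[0] 3 -> -3, delta = -6
P[k] for k < 0: unchanged (A[0] not included)
P[k] for k >= 0: shift by delta = -6
  P[0] = 3 + -6 = -3
  P[1] = 3 + -6 = -3
  P[2] = -7 + -6 = -13
  P[3] = -1 + -6 = -7
  P[4] = -5 + -6 = -11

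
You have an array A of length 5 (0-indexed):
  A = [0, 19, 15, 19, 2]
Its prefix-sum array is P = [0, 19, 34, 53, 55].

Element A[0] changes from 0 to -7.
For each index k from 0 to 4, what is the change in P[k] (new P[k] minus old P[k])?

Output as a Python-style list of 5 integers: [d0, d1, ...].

Answer: [-7, -7, -7, -7, -7]

Derivation:
Element change: A[0] 0 -> -7, delta = -7
For k < 0: P[k] unchanged, delta_P[k] = 0
For k >= 0: P[k] shifts by exactly -7
Delta array: [-7, -7, -7, -7, -7]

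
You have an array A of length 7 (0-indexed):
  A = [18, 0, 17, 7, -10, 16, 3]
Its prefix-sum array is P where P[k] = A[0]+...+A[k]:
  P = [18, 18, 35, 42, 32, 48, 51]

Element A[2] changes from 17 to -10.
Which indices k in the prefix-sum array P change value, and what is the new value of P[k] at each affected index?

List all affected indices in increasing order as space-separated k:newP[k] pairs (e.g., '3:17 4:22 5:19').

Answer: 2:8 3:15 4:5 5:21 6:24

Derivation:
P[k] = A[0] + ... + A[k]
P[k] includes A[2] iff k >= 2
Affected indices: 2, 3, ..., 6; delta = -27
  P[2]: 35 + -27 = 8
  P[3]: 42 + -27 = 15
  P[4]: 32 + -27 = 5
  P[5]: 48 + -27 = 21
  P[6]: 51 + -27 = 24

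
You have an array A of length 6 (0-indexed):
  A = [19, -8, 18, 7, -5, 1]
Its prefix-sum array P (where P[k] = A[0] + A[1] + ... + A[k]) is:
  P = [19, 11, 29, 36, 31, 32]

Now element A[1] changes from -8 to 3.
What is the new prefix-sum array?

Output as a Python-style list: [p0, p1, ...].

Answer: [19, 22, 40, 47, 42, 43]

Derivation:
Change: A[1] -8 -> 3, delta = 11
P[k] for k < 1: unchanged (A[1] not included)
P[k] for k >= 1: shift by delta = 11
  P[0] = 19 + 0 = 19
  P[1] = 11 + 11 = 22
  P[2] = 29 + 11 = 40
  P[3] = 36 + 11 = 47
  P[4] = 31 + 11 = 42
  P[5] = 32 + 11 = 43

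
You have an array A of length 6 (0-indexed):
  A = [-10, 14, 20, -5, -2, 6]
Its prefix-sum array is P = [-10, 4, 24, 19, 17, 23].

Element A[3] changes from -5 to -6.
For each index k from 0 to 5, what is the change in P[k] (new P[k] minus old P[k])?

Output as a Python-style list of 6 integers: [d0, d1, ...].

Answer: [0, 0, 0, -1, -1, -1]

Derivation:
Element change: A[3] -5 -> -6, delta = -1
For k < 3: P[k] unchanged, delta_P[k] = 0
For k >= 3: P[k] shifts by exactly -1
Delta array: [0, 0, 0, -1, -1, -1]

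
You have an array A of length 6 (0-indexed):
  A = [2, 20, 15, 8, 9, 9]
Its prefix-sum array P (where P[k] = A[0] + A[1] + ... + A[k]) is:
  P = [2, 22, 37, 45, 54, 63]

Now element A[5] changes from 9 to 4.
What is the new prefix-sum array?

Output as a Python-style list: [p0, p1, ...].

Answer: [2, 22, 37, 45, 54, 58]

Derivation:
Change: A[5] 9 -> 4, delta = -5
P[k] for k < 5: unchanged (A[5] not included)
P[k] for k >= 5: shift by delta = -5
  P[0] = 2 + 0 = 2
  P[1] = 22 + 0 = 22
  P[2] = 37 + 0 = 37
  P[3] = 45 + 0 = 45
  P[4] = 54 + 0 = 54
  P[5] = 63 + -5 = 58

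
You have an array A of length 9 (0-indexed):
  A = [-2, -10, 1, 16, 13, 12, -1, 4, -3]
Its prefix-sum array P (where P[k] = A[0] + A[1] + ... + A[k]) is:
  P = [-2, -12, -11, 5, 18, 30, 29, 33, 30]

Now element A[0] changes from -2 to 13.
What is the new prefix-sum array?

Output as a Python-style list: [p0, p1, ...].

Answer: [13, 3, 4, 20, 33, 45, 44, 48, 45]

Derivation:
Change: A[0] -2 -> 13, delta = 15
P[k] for k < 0: unchanged (A[0] not included)
P[k] for k >= 0: shift by delta = 15
  P[0] = -2 + 15 = 13
  P[1] = -12 + 15 = 3
  P[2] = -11 + 15 = 4
  P[3] = 5 + 15 = 20
  P[4] = 18 + 15 = 33
  P[5] = 30 + 15 = 45
  P[6] = 29 + 15 = 44
  P[7] = 33 + 15 = 48
  P[8] = 30 + 15 = 45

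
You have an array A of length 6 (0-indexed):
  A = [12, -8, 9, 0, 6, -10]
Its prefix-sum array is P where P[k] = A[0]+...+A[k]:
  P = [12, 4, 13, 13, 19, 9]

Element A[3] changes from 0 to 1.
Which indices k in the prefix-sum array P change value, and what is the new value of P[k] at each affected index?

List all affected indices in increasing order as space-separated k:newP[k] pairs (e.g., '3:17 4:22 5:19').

P[k] = A[0] + ... + A[k]
P[k] includes A[3] iff k >= 3
Affected indices: 3, 4, ..., 5; delta = 1
  P[3]: 13 + 1 = 14
  P[4]: 19 + 1 = 20
  P[5]: 9 + 1 = 10

Answer: 3:14 4:20 5:10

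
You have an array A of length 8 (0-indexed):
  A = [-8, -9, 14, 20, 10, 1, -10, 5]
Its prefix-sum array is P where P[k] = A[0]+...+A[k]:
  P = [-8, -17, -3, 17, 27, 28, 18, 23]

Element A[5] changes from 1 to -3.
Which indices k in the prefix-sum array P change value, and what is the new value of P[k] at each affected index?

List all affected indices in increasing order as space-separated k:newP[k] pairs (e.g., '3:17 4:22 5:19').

P[k] = A[0] + ... + A[k]
P[k] includes A[5] iff k >= 5
Affected indices: 5, 6, ..., 7; delta = -4
  P[5]: 28 + -4 = 24
  P[6]: 18 + -4 = 14
  P[7]: 23 + -4 = 19

Answer: 5:24 6:14 7:19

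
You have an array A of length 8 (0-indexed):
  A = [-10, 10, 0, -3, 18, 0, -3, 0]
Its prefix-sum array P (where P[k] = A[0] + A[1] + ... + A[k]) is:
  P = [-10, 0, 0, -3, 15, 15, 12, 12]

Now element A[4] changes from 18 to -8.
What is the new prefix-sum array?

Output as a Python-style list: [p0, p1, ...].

Answer: [-10, 0, 0, -3, -11, -11, -14, -14]

Derivation:
Change: A[4] 18 -> -8, delta = -26
P[k] for k < 4: unchanged (A[4] not included)
P[k] for k >= 4: shift by delta = -26
  P[0] = -10 + 0 = -10
  P[1] = 0 + 0 = 0
  P[2] = 0 + 0 = 0
  P[3] = -3 + 0 = -3
  P[4] = 15 + -26 = -11
  P[5] = 15 + -26 = -11
  P[6] = 12 + -26 = -14
  P[7] = 12 + -26 = -14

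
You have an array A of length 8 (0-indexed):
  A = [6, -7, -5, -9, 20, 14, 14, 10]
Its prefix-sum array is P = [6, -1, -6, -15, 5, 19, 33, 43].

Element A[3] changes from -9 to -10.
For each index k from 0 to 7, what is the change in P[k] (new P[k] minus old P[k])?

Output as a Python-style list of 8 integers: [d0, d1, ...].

Answer: [0, 0, 0, -1, -1, -1, -1, -1]

Derivation:
Element change: A[3] -9 -> -10, delta = -1
For k < 3: P[k] unchanged, delta_P[k] = 0
For k >= 3: P[k] shifts by exactly -1
Delta array: [0, 0, 0, -1, -1, -1, -1, -1]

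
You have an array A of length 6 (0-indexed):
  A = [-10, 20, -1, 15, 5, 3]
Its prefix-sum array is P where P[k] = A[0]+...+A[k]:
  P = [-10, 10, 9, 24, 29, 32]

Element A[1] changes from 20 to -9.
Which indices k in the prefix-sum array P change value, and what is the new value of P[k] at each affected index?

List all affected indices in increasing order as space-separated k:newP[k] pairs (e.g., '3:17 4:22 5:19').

P[k] = A[0] + ... + A[k]
P[k] includes A[1] iff k >= 1
Affected indices: 1, 2, ..., 5; delta = -29
  P[1]: 10 + -29 = -19
  P[2]: 9 + -29 = -20
  P[3]: 24 + -29 = -5
  P[4]: 29 + -29 = 0
  P[5]: 32 + -29 = 3

Answer: 1:-19 2:-20 3:-5 4:0 5:3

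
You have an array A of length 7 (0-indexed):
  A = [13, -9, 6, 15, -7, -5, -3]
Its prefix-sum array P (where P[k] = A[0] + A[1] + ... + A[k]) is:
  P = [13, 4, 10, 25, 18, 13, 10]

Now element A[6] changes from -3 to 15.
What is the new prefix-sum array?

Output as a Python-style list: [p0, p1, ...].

Answer: [13, 4, 10, 25, 18, 13, 28]

Derivation:
Change: A[6] -3 -> 15, delta = 18
P[k] for k < 6: unchanged (A[6] not included)
P[k] for k >= 6: shift by delta = 18
  P[0] = 13 + 0 = 13
  P[1] = 4 + 0 = 4
  P[2] = 10 + 0 = 10
  P[3] = 25 + 0 = 25
  P[4] = 18 + 0 = 18
  P[5] = 13 + 0 = 13
  P[6] = 10 + 18 = 28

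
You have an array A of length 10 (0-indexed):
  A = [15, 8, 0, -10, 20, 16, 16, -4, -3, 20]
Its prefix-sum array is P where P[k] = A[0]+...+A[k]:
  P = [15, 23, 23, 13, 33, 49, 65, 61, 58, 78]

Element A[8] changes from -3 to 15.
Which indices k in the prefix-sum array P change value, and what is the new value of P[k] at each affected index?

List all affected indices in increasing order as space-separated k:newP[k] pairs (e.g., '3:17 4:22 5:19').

P[k] = A[0] + ... + A[k]
P[k] includes A[8] iff k >= 8
Affected indices: 8, 9, ..., 9; delta = 18
  P[8]: 58 + 18 = 76
  P[9]: 78 + 18 = 96

Answer: 8:76 9:96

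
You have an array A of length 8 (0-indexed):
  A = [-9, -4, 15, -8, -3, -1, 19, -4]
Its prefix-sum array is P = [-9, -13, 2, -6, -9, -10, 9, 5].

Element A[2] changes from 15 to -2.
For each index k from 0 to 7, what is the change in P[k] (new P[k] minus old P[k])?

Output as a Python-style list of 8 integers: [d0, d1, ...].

Answer: [0, 0, -17, -17, -17, -17, -17, -17]

Derivation:
Element change: A[2] 15 -> -2, delta = -17
For k < 2: P[k] unchanged, delta_P[k] = 0
For k >= 2: P[k] shifts by exactly -17
Delta array: [0, 0, -17, -17, -17, -17, -17, -17]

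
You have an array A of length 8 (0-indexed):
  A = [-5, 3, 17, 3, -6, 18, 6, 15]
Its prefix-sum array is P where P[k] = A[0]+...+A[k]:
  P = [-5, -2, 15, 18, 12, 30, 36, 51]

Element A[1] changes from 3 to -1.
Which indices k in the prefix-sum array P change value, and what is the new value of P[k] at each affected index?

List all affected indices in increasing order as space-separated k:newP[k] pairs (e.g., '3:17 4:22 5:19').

Answer: 1:-6 2:11 3:14 4:8 5:26 6:32 7:47

Derivation:
P[k] = A[0] + ... + A[k]
P[k] includes A[1] iff k >= 1
Affected indices: 1, 2, ..., 7; delta = -4
  P[1]: -2 + -4 = -6
  P[2]: 15 + -4 = 11
  P[3]: 18 + -4 = 14
  P[4]: 12 + -4 = 8
  P[5]: 30 + -4 = 26
  P[6]: 36 + -4 = 32
  P[7]: 51 + -4 = 47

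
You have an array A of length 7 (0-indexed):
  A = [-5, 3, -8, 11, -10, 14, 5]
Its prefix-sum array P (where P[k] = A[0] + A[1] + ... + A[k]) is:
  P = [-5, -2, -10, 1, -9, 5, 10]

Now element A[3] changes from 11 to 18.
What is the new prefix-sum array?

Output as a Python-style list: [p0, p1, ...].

Answer: [-5, -2, -10, 8, -2, 12, 17]

Derivation:
Change: A[3] 11 -> 18, delta = 7
P[k] for k < 3: unchanged (A[3] not included)
P[k] for k >= 3: shift by delta = 7
  P[0] = -5 + 0 = -5
  P[1] = -2 + 0 = -2
  P[2] = -10 + 0 = -10
  P[3] = 1 + 7 = 8
  P[4] = -9 + 7 = -2
  P[5] = 5 + 7 = 12
  P[6] = 10 + 7 = 17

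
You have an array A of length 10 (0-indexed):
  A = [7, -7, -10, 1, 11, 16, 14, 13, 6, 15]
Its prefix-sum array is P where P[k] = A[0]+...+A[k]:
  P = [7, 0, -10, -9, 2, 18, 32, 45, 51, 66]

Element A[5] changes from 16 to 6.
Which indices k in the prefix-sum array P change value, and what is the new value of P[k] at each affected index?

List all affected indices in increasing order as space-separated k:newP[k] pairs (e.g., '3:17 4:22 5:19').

Answer: 5:8 6:22 7:35 8:41 9:56

Derivation:
P[k] = A[0] + ... + A[k]
P[k] includes A[5] iff k >= 5
Affected indices: 5, 6, ..., 9; delta = -10
  P[5]: 18 + -10 = 8
  P[6]: 32 + -10 = 22
  P[7]: 45 + -10 = 35
  P[8]: 51 + -10 = 41
  P[9]: 66 + -10 = 56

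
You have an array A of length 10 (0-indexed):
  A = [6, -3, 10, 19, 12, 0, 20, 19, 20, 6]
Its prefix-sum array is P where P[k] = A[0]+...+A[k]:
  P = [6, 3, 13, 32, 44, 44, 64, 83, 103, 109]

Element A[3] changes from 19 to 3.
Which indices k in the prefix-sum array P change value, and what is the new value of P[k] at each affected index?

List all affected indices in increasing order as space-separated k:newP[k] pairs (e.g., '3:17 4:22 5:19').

Answer: 3:16 4:28 5:28 6:48 7:67 8:87 9:93

Derivation:
P[k] = A[0] + ... + A[k]
P[k] includes A[3] iff k >= 3
Affected indices: 3, 4, ..., 9; delta = -16
  P[3]: 32 + -16 = 16
  P[4]: 44 + -16 = 28
  P[5]: 44 + -16 = 28
  P[6]: 64 + -16 = 48
  P[7]: 83 + -16 = 67
  P[8]: 103 + -16 = 87
  P[9]: 109 + -16 = 93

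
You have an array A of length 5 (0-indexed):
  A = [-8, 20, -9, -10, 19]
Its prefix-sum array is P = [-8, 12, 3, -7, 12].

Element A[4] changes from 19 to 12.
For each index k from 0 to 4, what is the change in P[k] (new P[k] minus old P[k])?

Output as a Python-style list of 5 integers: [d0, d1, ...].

Element change: A[4] 19 -> 12, delta = -7
For k < 4: P[k] unchanged, delta_P[k] = 0
For k >= 4: P[k] shifts by exactly -7
Delta array: [0, 0, 0, 0, -7]

Answer: [0, 0, 0, 0, -7]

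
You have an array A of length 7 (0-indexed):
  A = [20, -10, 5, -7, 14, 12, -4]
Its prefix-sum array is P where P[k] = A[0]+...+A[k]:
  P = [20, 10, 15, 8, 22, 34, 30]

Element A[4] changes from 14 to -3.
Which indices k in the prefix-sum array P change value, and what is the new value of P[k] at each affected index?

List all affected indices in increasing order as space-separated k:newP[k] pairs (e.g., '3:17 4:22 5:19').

P[k] = A[0] + ... + A[k]
P[k] includes A[4] iff k >= 4
Affected indices: 4, 5, ..., 6; delta = -17
  P[4]: 22 + -17 = 5
  P[5]: 34 + -17 = 17
  P[6]: 30 + -17 = 13

Answer: 4:5 5:17 6:13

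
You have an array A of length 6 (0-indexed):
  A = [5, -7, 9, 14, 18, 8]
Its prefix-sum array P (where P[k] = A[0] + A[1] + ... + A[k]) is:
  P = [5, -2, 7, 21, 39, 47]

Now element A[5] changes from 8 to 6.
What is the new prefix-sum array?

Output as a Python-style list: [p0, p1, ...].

Answer: [5, -2, 7, 21, 39, 45]

Derivation:
Change: A[5] 8 -> 6, delta = -2
P[k] for k < 5: unchanged (A[5] not included)
P[k] for k >= 5: shift by delta = -2
  P[0] = 5 + 0 = 5
  P[1] = -2 + 0 = -2
  P[2] = 7 + 0 = 7
  P[3] = 21 + 0 = 21
  P[4] = 39 + 0 = 39
  P[5] = 47 + -2 = 45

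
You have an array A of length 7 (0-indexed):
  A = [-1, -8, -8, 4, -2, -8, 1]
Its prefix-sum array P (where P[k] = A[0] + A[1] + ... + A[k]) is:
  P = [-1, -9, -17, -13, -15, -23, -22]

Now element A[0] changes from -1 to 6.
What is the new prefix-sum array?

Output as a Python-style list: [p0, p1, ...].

Change: A[0] -1 -> 6, delta = 7
P[k] for k < 0: unchanged (A[0] not included)
P[k] for k >= 0: shift by delta = 7
  P[0] = -1 + 7 = 6
  P[1] = -9 + 7 = -2
  P[2] = -17 + 7 = -10
  P[3] = -13 + 7 = -6
  P[4] = -15 + 7 = -8
  P[5] = -23 + 7 = -16
  P[6] = -22 + 7 = -15

Answer: [6, -2, -10, -6, -8, -16, -15]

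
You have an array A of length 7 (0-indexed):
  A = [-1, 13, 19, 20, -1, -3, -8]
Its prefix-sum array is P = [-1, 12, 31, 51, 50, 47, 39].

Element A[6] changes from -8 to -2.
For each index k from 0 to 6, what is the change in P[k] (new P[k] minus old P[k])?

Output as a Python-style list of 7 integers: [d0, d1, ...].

Answer: [0, 0, 0, 0, 0, 0, 6]

Derivation:
Element change: A[6] -8 -> -2, delta = 6
For k < 6: P[k] unchanged, delta_P[k] = 0
For k >= 6: P[k] shifts by exactly 6
Delta array: [0, 0, 0, 0, 0, 0, 6]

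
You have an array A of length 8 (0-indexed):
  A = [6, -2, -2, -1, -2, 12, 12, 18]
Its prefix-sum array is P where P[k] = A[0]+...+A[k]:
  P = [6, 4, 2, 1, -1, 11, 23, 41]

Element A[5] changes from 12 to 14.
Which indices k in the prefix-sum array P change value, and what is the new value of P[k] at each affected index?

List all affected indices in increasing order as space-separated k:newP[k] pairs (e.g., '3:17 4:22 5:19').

Answer: 5:13 6:25 7:43

Derivation:
P[k] = A[0] + ... + A[k]
P[k] includes A[5] iff k >= 5
Affected indices: 5, 6, ..., 7; delta = 2
  P[5]: 11 + 2 = 13
  P[6]: 23 + 2 = 25
  P[7]: 41 + 2 = 43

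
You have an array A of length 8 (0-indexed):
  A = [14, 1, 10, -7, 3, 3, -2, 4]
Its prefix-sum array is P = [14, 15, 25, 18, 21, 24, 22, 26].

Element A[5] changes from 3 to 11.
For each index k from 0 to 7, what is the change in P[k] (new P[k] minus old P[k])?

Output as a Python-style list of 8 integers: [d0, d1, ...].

Answer: [0, 0, 0, 0, 0, 8, 8, 8]

Derivation:
Element change: A[5] 3 -> 11, delta = 8
For k < 5: P[k] unchanged, delta_P[k] = 0
For k >= 5: P[k] shifts by exactly 8
Delta array: [0, 0, 0, 0, 0, 8, 8, 8]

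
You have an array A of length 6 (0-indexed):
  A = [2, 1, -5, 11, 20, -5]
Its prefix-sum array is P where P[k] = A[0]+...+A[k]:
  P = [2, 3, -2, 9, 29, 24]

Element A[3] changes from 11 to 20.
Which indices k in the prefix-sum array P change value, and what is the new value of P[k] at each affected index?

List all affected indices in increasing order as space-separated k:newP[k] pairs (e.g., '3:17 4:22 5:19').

Answer: 3:18 4:38 5:33

Derivation:
P[k] = A[0] + ... + A[k]
P[k] includes A[3] iff k >= 3
Affected indices: 3, 4, ..., 5; delta = 9
  P[3]: 9 + 9 = 18
  P[4]: 29 + 9 = 38
  P[5]: 24 + 9 = 33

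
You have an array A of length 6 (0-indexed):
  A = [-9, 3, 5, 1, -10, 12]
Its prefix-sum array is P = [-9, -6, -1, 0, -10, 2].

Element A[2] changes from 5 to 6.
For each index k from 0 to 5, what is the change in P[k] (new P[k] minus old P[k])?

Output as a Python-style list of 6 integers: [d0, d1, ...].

Element change: A[2] 5 -> 6, delta = 1
For k < 2: P[k] unchanged, delta_P[k] = 0
For k >= 2: P[k] shifts by exactly 1
Delta array: [0, 0, 1, 1, 1, 1]

Answer: [0, 0, 1, 1, 1, 1]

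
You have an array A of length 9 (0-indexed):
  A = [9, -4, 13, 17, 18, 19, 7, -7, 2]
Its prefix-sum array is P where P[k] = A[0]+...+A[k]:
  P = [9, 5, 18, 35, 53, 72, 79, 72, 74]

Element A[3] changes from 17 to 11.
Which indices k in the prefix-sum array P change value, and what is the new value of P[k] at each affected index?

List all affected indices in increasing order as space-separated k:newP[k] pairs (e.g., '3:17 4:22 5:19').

P[k] = A[0] + ... + A[k]
P[k] includes A[3] iff k >= 3
Affected indices: 3, 4, ..., 8; delta = -6
  P[3]: 35 + -6 = 29
  P[4]: 53 + -6 = 47
  P[5]: 72 + -6 = 66
  P[6]: 79 + -6 = 73
  P[7]: 72 + -6 = 66
  P[8]: 74 + -6 = 68

Answer: 3:29 4:47 5:66 6:73 7:66 8:68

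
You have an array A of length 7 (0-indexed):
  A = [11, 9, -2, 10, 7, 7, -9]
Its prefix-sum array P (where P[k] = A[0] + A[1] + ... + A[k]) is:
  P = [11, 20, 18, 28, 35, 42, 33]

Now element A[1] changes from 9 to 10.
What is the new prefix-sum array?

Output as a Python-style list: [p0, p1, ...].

Answer: [11, 21, 19, 29, 36, 43, 34]

Derivation:
Change: A[1] 9 -> 10, delta = 1
P[k] for k < 1: unchanged (A[1] not included)
P[k] for k >= 1: shift by delta = 1
  P[0] = 11 + 0 = 11
  P[1] = 20 + 1 = 21
  P[2] = 18 + 1 = 19
  P[3] = 28 + 1 = 29
  P[4] = 35 + 1 = 36
  P[5] = 42 + 1 = 43
  P[6] = 33 + 1 = 34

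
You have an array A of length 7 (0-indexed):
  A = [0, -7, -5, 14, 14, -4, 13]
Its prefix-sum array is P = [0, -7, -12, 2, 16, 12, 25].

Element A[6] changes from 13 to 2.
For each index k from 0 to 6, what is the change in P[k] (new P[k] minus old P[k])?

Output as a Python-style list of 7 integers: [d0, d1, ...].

Element change: A[6] 13 -> 2, delta = -11
For k < 6: P[k] unchanged, delta_P[k] = 0
For k >= 6: P[k] shifts by exactly -11
Delta array: [0, 0, 0, 0, 0, 0, -11]

Answer: [0, 0, 0, 0, 0, 0, -11]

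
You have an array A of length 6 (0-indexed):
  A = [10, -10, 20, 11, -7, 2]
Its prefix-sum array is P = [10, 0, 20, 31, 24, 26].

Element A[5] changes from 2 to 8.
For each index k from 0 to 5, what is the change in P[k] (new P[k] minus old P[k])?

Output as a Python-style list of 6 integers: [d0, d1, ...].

Element change: A[5] 2 -> 8, delta = 6
For k < 5: P[k] unchanged, delta_P[k] = 0
For k >= 5: P[k] shifts by exactly 6
Delta array: [0, 0, 0, 0, 0, 6]

Answer: [0, 0, 0, 0, 0, 6]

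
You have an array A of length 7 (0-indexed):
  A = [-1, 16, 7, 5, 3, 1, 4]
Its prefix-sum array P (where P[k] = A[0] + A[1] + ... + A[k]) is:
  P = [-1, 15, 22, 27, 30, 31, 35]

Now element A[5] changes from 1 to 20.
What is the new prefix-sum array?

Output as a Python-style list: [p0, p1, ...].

Change: A[5] 1 -> 20, delta = 19
P[k] for k < 5: unchanged (A[5] not included)
P[k] for k >= 5: shift by delta = 19
  P[0] = -1 + 0 = -1
  P[1] = 15 + 0 = 15
  P[2] = 22 + 0 = 22
  P[3] = 27 + 0 = 27
  P[4] = 30 + 0 = 30
  P[5] = 31 + 19 = 50
  P[6] = 35 + 19 = 54

Answer: [-1, 15, 22, 27, 30, 50, 54]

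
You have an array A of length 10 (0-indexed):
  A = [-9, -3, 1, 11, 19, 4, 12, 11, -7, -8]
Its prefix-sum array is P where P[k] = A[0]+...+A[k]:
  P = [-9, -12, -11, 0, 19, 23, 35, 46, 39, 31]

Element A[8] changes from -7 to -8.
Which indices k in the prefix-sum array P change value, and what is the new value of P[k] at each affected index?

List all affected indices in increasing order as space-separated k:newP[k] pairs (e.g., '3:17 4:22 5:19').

Answer: 8:38 9:30

Derivation:
P[k] = A[0] + ... + A[k]
P[k] includes A[8] iff k >= 8
Affected indices: 8, 9, ..., 9; delta = -1
  P[8]: 39 + -1 = 38
  P[9]: 31 + -1 = 30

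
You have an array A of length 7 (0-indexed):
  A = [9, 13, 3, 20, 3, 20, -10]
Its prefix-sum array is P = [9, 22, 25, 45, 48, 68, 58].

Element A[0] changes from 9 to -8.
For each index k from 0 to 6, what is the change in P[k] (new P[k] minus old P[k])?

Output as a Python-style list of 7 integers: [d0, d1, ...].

Element change: A[0] 9 -> -8, delta = -17
For k < 0: P[k] unchanged, delta_P[k] = 0
For k >= 0: P[k] shifts by exactly -17
Delta array: [-17, -17, -17, -17, -17, -17, -17]

Answer: [-17, -17, -17, -17, -17, -17, -17]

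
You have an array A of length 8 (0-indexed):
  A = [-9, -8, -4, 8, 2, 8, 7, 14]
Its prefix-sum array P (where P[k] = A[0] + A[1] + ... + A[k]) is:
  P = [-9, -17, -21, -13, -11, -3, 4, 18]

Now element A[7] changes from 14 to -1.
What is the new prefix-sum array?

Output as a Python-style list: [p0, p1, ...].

Answer: [-9, -17, -21, -13, -11, -3, 4, 3]

Derivation:
Change: A[7] 14 -> -1, delta = -15
P[k] for k < 7: unchanged (A[7] not included)
P[k] for k >= 7: shift by delta = -15
  P[0] = -9 + 0 = -9
  P[1] = -17 + 0 = -17
  P[2] = -21 + 0 = -21
  P[3] = -13 + 0 = -13
  P[4] = -11 + 0 = -11
  P[5] = -3 + 0 = -3
  P[6] = 4 + 0 = 4
  P[7] = 18 + -15 = 3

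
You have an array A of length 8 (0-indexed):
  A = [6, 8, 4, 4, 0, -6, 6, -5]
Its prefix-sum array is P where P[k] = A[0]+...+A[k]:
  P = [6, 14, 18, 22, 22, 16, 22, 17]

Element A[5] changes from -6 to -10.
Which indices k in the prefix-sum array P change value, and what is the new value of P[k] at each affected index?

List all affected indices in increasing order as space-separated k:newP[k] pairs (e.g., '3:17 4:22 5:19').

Answer: 5:12 6:18 7:13

Derivation:
P[k] = A[0] + ... + A[k]
P[k] includes A[5] iff k >= 5
Affected indices: 5, 6, ..., 7; delta = -4
  P[5]: 16 + -4 = 12
  P[6]: 22 + -4 = 18
  P[7]: 17 + -4 = 13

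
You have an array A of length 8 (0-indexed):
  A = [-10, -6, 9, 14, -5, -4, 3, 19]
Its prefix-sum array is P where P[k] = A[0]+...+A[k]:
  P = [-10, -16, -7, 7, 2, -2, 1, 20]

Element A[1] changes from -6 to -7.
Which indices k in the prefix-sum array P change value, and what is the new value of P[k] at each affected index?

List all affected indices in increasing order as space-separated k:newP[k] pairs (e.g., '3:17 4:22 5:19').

Answer: 1:-17 2:-8 3:6 4:1 5:-3 6:0 7:19

Derivation:
P[k] = A[0] + ... + A[k]
P[k] includes A[1] iff k >= 1
Affected indices: 1, 2, ..., 7; delta = -1
  P[1]: -16 + -1 = -17
  P[2]: -7 + -1 = -8
  P[3]: 7 + -1 = 6
  P[4]: 2 + -1 = 1
  P[5]: -2 + -1 = -3
  P[6]: 1 + -1 = 0
  P[7]: 20 + -1 = 19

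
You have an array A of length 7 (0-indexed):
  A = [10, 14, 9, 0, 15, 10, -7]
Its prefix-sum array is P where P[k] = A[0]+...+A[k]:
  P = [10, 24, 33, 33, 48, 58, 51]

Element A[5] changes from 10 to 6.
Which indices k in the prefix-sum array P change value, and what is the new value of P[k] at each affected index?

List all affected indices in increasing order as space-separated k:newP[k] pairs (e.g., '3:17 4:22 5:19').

P[k] = A[0] + ... + A[k]
P[k] includes A[5] iff k >= 5
Affected indices: 5, 6, ..., 6; delta = -4
  P[5]: 58 + -4 = 54
  P[6]: 51 + -4 = 47

Answer: 5:54 6:47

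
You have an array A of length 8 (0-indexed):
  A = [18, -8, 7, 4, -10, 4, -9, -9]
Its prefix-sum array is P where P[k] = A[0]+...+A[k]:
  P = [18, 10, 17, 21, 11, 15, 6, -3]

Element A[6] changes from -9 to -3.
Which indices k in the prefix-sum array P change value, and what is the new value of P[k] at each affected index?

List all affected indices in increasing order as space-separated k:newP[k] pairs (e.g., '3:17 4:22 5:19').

Answer: 6:12 7:3

Derivation:
P[k] = A[0] + ... + A[k]
P[k] includes A[6] iff k >= 6
Affected indices: 6, 7, ..., 7; delta = 6
  P[6]: 6 + 6 = 12
  P[7]: -3 + 6 = 3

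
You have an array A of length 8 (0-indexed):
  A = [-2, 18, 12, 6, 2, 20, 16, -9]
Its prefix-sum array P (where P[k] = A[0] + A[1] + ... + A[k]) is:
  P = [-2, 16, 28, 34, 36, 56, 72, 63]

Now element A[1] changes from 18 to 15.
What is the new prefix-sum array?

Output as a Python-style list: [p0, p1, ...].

Change: A[1] 18 -> 15, delta = -3
P[k] for k < 1: unchanged (A[1] not included)
P[k] for k >= 1: shift by delta = -3
  P[0] = -2 + 0 = -2
  P[1] = 16 + -3 = 13
  P[2] = 28 + -3 = 25
  P[3] = 34 + -3 = 31
  P[4] = 36 + -3 = 33
  P[5] = 56 + -3 = 53
  P[6] = 72 + -3 = 69
  P[7] = 63 + -3 = 60

Answer: [-2, 13, 25, 31, 33, 53, 69, 60]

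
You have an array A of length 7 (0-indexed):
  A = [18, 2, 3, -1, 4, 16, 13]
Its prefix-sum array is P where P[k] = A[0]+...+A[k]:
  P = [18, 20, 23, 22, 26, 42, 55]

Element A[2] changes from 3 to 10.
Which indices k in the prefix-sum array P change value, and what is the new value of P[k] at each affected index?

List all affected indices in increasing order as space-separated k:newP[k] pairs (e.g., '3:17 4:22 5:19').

Answer: 2:30 3:29 4:33 5:49 6:62

Derivation:
P[k] = A[0] + ... + A[k]
P[k] includes A[2] iff k >= 2
Affected indices: 2, 3, ..., 6; delta = 7
  P[2]: 23 + 7 = 30
  P[3]: 22 + 7 = 29
  P[4]: 26 + 7 = 33
  P[5]: 42 + 7 = 49
  P[6]: 55 + 7 = 62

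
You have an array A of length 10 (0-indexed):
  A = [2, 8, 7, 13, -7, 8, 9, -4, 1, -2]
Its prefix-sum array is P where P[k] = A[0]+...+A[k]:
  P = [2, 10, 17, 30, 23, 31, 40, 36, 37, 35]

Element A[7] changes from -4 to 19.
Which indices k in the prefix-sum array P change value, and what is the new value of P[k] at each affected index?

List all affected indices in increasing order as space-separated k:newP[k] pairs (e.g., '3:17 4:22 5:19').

Answer: 7:59 8:60 9:58

Derivation:
P[k] = A[0] + ... + A[k]
P[k] includes A[7] iff k >= 7
Affected indices: 7, 8, ..., 9; delta = 23
  P[7]: 36 + 23 = 59
  P[8]: 37 + 23 = 60
  P[9]: 35 + 23 = 58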